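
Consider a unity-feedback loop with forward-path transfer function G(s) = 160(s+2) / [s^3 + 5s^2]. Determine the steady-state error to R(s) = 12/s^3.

0.1875

Lowest-order denominator term is 5s^2, so the open loop has 2 poles at the origin → type 2 system.
K_a = lim_{s→0} s^2·G(s) = 160·2 / 5 = 64.
r(t) = 6t^2 gives R(s) = 12/s^3.
e_ss = 12/K_a = 12/64 = 0.1875.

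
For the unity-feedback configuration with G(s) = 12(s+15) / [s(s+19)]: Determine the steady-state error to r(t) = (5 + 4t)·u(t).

19/45

G(s) has one factor of s in the denominator, so the system is type 1. Taking each input component in turn:
  • 5: tracked with zero error.
  • 4t: e_ss = 4/K_v with K_v=180/19 → 19/45.
Total e_ss = 19/45.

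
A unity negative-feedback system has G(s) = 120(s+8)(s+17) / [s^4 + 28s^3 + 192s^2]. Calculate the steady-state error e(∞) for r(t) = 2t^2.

Lowest-order denominator term is 192s^2, so the open loop has 2 poles at the origin → type 2 system.
K_a = lim_{s→0} s^2·G(s) = 120·8·17 / 192 = 85.
r(t) = 2t^2 gives R(s) = 4/s^3.
e_ss = 4/K_a = 4/85.

4/85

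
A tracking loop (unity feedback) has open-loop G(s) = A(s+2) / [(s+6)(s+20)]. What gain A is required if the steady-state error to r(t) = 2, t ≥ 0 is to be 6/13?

G(s) has no factors of s in the denominator, so the system is type 0.
K_p = lim_{s→0} G(s) = A·2 / (6·20) = (1/60)·A.
e_ss = 2/(1 + K_p) = 6/13 ⇒ 1 + (1/60)·A = 13/3 ⇒ A = 200.

200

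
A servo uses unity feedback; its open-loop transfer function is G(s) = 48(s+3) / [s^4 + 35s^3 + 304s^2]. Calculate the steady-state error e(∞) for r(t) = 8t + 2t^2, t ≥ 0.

76/9

The denominator has no term below 304s^2 — 2 poles at s=0, type 2. Taking each input component in turn:
  • 8t: tracked with zero error.
  • 2t^2: e_ss = 4/K_a with K_a=9/19 → 76/9.
Total e_ss = 76/9.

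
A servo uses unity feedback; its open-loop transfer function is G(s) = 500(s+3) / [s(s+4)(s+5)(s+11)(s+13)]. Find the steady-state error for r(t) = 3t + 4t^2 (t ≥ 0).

infinity

G(s) has one factor of s in the denominator, so the system is type 1. Treating each term separately:
  • 3t: e_ss = 3/K_v with K_v=75/143 → 5.72.
  • 4t^2: a type-1 system cannot track it, e_ss → ∞.
The unbounded component dominates.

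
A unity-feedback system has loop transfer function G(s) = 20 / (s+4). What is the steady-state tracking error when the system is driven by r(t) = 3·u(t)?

0.5

The open loop has no poles at the origin → type 0 system.
K_p = lim_{s→0} G(s) = 20 / (4) = 5.
e_ss = 3/(1 + K_p) = 3/6 = 0.5.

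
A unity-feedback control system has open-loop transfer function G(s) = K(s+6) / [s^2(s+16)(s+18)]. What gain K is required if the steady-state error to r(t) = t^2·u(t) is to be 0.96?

100

G(s) has two factors of s in the denominator, so the system is type 2.
K_a = lim_{s→0} s^2·G(s) = K·6 / (16·18) = (1/48)·K.
e_ss = 2/K_a = 0.96 ⇒ K_a = 25/12 ⇒ K = (25/12)/(1/48) = 100.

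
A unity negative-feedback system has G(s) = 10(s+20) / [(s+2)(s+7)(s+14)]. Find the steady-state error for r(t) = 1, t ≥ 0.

49/99

No free integrators in G(s): this is a type 0 system.
K_p = lim_{s→0} G(s) = 10·20 / (2·7·14) = 50/49.
e_ss = 1/(1 + K_p) = 1/(99/49) = 49/99.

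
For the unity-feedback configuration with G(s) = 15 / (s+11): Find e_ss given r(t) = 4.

22/13

G(s) has no factors of s in the denominator, so the system is type 0.
K_p = lim_{s→0} G(s) = 15 / (11) = 15/11.
e_ss = 4/(1 + K_p) = 4/(26/11) = 22/13.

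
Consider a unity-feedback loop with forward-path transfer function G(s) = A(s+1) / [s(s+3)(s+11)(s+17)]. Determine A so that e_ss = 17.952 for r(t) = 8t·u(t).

250

System type = 1 (one pole at s=0).
K_v = lim_{s→0} s·G(s) = A·1 / (3·11·17) = (1/561)·A.
e_ss = 8/K_v = 17.952 ⇒ K_v = 250/561 ⇒ A = (250/561)/(1/561) = 250.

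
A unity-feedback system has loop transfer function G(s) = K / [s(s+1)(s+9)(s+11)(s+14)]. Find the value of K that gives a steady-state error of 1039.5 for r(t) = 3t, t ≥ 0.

4

The open loop has one pole at the origin → type 1 system.
K_v = lim_{s→0} s·G(s) = K / (1·9·11·14) = (1/1386)·K.
e_ss = 3/K_v = 1039.5 ⇒ K_v = 2/693 ⇒ K = (2/693)/(1/1386) = 4.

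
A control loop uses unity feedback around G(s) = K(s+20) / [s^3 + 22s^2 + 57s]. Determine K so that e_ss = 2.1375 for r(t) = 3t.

Lowest-order denominator term is 57s, so the open loop has 1 pole at the origin → type 1 system.
K_v = lim_{s→0} s·G(s) = K·20 / 57 = (20/57)·K.
e_ss = 3/K_v = 2.1375 ⇒ K_v = 80/57 ⇒ K = (80/57)/(20/57) = 4.

4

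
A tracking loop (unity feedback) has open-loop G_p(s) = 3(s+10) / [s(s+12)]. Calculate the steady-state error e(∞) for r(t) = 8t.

One free integrator in G_p(s): this is a type 1 system.
K_v = lim_{s→0} s·G_p(s) = 3·10 / (12) = 2.5.
e_ss = 8/K_v = 8/2.5 = 3.2.

3.2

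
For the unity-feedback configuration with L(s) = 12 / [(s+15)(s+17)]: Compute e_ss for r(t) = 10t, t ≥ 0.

infinity

No free integrators in L(s): this is a type 0 system.
K_v = lim_{s→0} s·L(s) = 0; the steady-state error to this ramp input grows without bound.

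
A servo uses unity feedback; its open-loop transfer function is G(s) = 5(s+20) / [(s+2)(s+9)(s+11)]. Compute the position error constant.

50/99

System type = 0 (no poles at s=0).
K_p = lim_{s→0} G(s) = 5·20 / (2·9·11) = 50/99.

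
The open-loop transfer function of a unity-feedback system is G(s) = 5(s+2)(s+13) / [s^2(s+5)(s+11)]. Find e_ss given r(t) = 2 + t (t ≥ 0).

0

System type = 2 (two poles at s=0). By superposition:
  • 2: tracked with zero error.
  • t: tracked with zero error.
Total e_ss = 0.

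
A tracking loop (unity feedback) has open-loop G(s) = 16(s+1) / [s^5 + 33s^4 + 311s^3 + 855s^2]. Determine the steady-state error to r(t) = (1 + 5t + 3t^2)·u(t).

320.625

Factoring s^2 from the denominator leaves a polynomial with constant term 855, so the system is type 2. By superposition:
  • 1: tracked with zero error.
  • 5t: tracked with zero error.
  • 3t^2: e_ss = 6/K_a with K_a=16/855 → 320.625.
Total e_ss = 320.625.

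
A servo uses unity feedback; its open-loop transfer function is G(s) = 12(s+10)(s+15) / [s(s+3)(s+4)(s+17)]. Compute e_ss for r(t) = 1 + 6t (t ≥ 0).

System type = 1 (one pole at s=0). By superposition:
  • 1: tracked with zero error.
  • 6t: e_ss = 6/K_v with K_v=150/17 → 0.68.
Total e_ss = 0.68.

0.68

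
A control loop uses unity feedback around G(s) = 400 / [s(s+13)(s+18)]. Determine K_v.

200/117

System type = 1 (one pole at s=0).
K_v = lim_{s→0} s·G(s) = 400 / (13·18) = 200/117.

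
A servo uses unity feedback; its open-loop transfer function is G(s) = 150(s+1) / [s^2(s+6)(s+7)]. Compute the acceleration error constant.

Two free integrators in G(s): this is a type 2 system.
K_a = lim_{s→0} s^2·G(s) = 150·1 / (6·7) = 25/7.

25/7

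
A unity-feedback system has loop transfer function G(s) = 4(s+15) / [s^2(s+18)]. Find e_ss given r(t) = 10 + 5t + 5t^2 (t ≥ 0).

3

Two free integrators in G(s): this is a type 2 system. Taking each input component in turn:
  • 10: tracked with zero error.
  • 5t: tracked with zero error.
  • 5t^2: e_ss = 10/K_a with K_a=10/3 → 3.
Total e_ss = 3.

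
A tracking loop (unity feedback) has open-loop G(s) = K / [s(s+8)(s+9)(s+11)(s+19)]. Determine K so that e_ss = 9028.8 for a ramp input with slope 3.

One free integrator in G(s): this is a type 1 system.
K_v = lim_{s→0} s·G(s) = K / (8·9·11·19) = (1/15048)·K.
e_ss = 3/K_v = 9028.8 ⇒ K_v = 5/15048 ⇒ K = (5/15048)/(1/15048) = 5.

5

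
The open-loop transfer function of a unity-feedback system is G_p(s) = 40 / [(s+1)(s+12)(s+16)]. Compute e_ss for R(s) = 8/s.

No free integrators in G_p(s): this is a type 0 system.
K_p = lim_{s→0} G_p(s) = 40 / (1·12·16) = 5/24.
e_ss = 8/(1 + K_p) = 8/(29/24) = 192/29.

192/29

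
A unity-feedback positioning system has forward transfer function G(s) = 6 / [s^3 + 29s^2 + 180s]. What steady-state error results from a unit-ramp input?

30

Lowest-order denominator term is 180s, so the open loop has 1 pole at the origin → type 1 system.
K_v = lim_{s→0} s·G(s) = 6 / 180 = 1/30.
e_ss = 1/K_v = 1/(1/30) = 30.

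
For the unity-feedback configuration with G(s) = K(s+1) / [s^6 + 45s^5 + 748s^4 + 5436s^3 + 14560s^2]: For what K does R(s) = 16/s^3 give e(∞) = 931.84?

250

The denominator has no term below 14560s^2 — 2 poles at s=0, type 2.
K_a = lim_{s→0} s^2·G(s) = K·1 / 14560 = (1/14560)·K.
e_ss = 16/K_a = 931.84 ⇒ K_a = 25/1456 ⇒ K = (25/1456)/(1/14560) = 250.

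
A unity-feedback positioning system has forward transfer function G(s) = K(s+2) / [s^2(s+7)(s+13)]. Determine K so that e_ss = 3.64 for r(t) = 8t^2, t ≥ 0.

200

Two free integrators in G(s): this is a type 2 system.
K_a = lim_{s→0} s^2·G(s) = K·2 / (7·13) = (2/91)·K.
e_ss = 16/K_a = 3.64 ⇒ K_a = 400/91 ⇒ K = (400/91)/(2/91) = 200.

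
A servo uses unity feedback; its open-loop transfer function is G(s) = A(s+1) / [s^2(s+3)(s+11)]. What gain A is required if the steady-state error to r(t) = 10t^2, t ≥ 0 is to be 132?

G(s) has two factors of s in the denominator, so the system is type 2.
K_a = lim_{s→0} s^2·G(s) = A·1 / (3·11) = (1/33)·A.
e_ss = 20/K_a = 132 ⇒ K_a = 5/33 ⇒ A = (5/33)/(1/33) = 5.

5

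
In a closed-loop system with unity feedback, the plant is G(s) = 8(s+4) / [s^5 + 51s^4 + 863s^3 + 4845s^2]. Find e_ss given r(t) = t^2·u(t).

The denominator has no term below 4845s^2 — 2 poles at s=0, type 2.
K_a = lim_{s→0} s^2·G(s) = 8·4 / 4845 = 32/4845.
r(t) = t^2 gives R(s) = 2/s^3.
e_ss = 2/K_a = 2/(32/4845) = 302.8125.

302.8125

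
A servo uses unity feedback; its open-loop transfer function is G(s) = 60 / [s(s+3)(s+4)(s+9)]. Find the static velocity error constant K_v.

5/9

System type = 1 (one pole at s=0).
K_v = lim_{s→0} s·G(s) = 60 / (3·4·9) = 5/9.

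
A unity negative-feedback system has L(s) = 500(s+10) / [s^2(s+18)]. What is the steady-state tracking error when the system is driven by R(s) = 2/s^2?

Two free integrators in L(s): this is a type 2 system.
K_v = ∞ for a type-2 system; e_ss to a ramp is zero.

0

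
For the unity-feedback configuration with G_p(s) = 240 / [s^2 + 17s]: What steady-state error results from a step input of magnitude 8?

Factoring s from the denominator leaves a polynomial with constant term 17, so the system is type 1.
K_p = ∞ for a type-1 system; e_ss to a step is zero.

0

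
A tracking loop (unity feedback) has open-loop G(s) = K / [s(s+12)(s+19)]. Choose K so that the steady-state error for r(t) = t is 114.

2

The open loop has one pole at the origin → type 1 system.
K_v = lim_{s→0} s·G(s) = K / (12·19) = (1/228)·K.
e_ss = 1/K_v = 114 ⇒ K_v = 1/114 ⇒ K = (1/114)/(1/228) = 2.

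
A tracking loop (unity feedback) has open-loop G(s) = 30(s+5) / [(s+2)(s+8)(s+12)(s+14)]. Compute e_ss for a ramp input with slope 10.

infinity

System type = 0 (no poles at s=0).
For a type-0 system K_v = 0, so e_ss to a ramp input is unbounded.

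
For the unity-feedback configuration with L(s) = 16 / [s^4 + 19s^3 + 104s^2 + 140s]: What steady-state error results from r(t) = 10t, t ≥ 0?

87.5

Lowest-order denominator term is 140s, so the open loop has 1 pole at the origin → type 1 system.
K_v = lim_{s→0} s·L(s) = 16 / 140 = 4/35.
e_ss = 10/K_v = 10/(4/35) = 87.5.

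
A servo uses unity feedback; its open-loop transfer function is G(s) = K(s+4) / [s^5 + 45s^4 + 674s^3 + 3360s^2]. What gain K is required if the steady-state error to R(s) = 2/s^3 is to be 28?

60

The denominator has no term below 3360s^2 — 2 poles at s=0, type 2.
K_a = lim_{s→0} s^2·G(s) = K·4 / 3360 = (1/840)·K.
e_ss = 2/K_a = 28 ⇒ K_a = 1/14 ⇒ K = (1/14)/(1/840) = 60.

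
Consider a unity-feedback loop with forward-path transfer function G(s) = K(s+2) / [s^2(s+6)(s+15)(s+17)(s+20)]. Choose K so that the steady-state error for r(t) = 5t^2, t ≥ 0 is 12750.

The open loop has two poles at the origin → type 2 system.
K_a = lim_{s→0} s^2·G(s) = K·2 / (6·15·17·20) = (1/15300)·K.
e_ss = 10/K_a = 12750 ⇒ K_a = 1/1275 ⇒ K = (1/1275)/(1/15300) = 12.

12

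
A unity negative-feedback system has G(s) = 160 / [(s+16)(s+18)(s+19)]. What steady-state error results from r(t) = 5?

855/176

No free integrators in G(s): this is a type 0 system.
K_p = lim_{s→0} G(s) = 160 / (16·18·19) = 5/171.
e_ss = 5/(1 + K_p) = 5/(176/171) = 855/176.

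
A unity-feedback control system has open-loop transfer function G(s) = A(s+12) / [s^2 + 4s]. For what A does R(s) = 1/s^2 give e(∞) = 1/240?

The denominator has no term below 4s — 1 pole at s=0, type 1.
K_v = lim_{s→0} s·G(s) = A·12 / 4 = 3·A.
e_ss = 1/K_v = 1/240 ⇒ K_v = 240 ⇒ A = 240/3 = 80.

80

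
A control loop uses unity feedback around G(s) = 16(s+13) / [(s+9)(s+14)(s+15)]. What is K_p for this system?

104/945

The open loop has no poles at the origin → type 0 system.
K_p = lim_{s→0} G(s) = 16·13 / (9·14·15) = 104/945.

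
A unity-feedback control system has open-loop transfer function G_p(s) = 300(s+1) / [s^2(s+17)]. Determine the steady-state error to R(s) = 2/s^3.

17/150

G_p(s) has two factors of s in the denominator, so the system is type 2.
K_a = lim_{s→0} s^2·G_p(s) = 300·1 / (17) = 300/17.
r(t) = t^2 gives R(s) = 2/s^3.
e_ss = 2/K_a = 2/(300/17) = 17/150.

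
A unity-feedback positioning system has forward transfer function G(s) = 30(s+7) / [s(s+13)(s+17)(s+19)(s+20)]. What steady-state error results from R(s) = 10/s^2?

System type = 1 (one pole at s=0).
K_v = lim_{s→0} s·G(s) = 30·7 / (13·17·19·20) = 21/8398.
e_ss = 10/K_v = 10/(21/8398) = 83980/21.

83980/21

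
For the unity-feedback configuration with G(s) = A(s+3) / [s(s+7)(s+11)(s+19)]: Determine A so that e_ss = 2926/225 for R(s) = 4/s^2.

150

The open loop has one pole at the origin → type 1 system.
K_v = lim_{s→0} s·G(s) = A·3 / (7·11·19) = (3/1463)·A.
e_ss = 4/K_v = 2926/225 ⇒ K_v = 450/1463 ⇒ A = (450/1463)/(3/1463) = 150.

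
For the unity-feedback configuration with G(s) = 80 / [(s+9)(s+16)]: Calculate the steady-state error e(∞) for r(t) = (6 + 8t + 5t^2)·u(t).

No free integrators in G(s): this is a type 0 system. Treating each term separately:
  • 6: e_ss = 6/(1+K_p) with K_p=5/9 → 27/7.
  • 8t: a type-0 system cannot track it, e_ss → ∞.
  • 5t^2: a type-0 system cannot track it, e_ss → ∞.
The unbounded component dominates.

infinity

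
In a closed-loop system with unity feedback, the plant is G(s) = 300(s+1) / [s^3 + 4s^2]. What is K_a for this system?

75

Lowest-order denominator term is 4s^2, so the open loop has 2 poles at the origin → type 2 system.
K_a = lim_{s→0} s^2·G(s) = 300·1 / 4 = 75.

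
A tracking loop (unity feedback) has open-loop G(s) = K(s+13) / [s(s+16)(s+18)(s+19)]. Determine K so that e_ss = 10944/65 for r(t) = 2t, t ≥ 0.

System type = 1 (one pole at s=0).
K_v = lim_{s→0} s·G(s) = K·13 / (16·18·19) = (13/5472)·K.
e_ss = 2/K_v = 10944/65 ⇒ K_v = 65/5472 ⇒ K = (65/5472)/(13/5472) = 5.

5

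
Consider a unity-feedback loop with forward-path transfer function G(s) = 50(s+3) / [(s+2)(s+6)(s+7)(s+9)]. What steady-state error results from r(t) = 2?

No free integrators in G(s): this is a type 0 system.
K_p = lim_{s→0} G(s) = 50·3 / (2·6·7·9) = 25/126.
e_ss = 2/(1 + K_p) = 2/(151/126) = 252/151.

252/151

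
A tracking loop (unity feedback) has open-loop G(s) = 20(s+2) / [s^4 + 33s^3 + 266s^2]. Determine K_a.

20/133

Lowest-order denominator term is 266s^2, so the open loop has 2 poles at the origin → type 2 system.
K_a = lim_{s→0} s^2·G(s) = 20·2 / 266 = 20/133.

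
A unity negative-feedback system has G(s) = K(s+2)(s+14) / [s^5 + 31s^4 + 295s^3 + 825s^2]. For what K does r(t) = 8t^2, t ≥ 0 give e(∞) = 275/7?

12

Lowest-order denominator term is 825s^2, so the open loop has 2 poles at the origin → type 2 system.
K_a = lim_{s→0} s^2·G(s) = K·2·14 / 825 = (28/825)·K.
e_ss = 16/K_a = 275/7 ⇒ K_a = 112/275 ⇒ K = (112/275)/(28/825) = 12.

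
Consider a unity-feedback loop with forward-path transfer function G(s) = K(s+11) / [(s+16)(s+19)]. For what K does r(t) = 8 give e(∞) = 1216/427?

The open loop has no poles at the origin → type 0 system.
K_p = lim_{s→0} G(s) = K·11 / (16·19) = (11/304)·K.
e_ss = 8/(1 + K_p) = 1216/427 ⇒ 1 + (11/304)·K = 427/152 ⇒ K = 50.

50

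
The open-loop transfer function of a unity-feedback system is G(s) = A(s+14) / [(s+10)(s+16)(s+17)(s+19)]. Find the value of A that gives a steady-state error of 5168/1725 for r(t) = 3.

System type = 0 (no poles at s=0).
K_p = lim_{s→0} G(s) = A·14 / (10·16·17·19) = (7/25840)·A.
e_ss = 3/(1 + K_p) = 5168/1725 ⇒ 1 + (7/25840)·A = 5175/5168 ⇒ A = 5.

5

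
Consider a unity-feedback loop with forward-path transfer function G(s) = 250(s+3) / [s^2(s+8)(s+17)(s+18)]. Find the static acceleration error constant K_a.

125/408

System type = 2 (two poles at s=0).
K_a = lim_{s→0} s^2·G(s) = 250·3 / (8·17·18) = 125/408.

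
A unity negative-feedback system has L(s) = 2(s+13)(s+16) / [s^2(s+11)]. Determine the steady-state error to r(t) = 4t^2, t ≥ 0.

11/52

System type = 2 (two poles at s=0).
K_a = lim_{s→0} s^2·L(s) = 2·13·16 / (11) = 416/11.
r(t) = 4t^2 gives R(s) = 8/s^3.
e_ss = 8/K_a = 8/(416/11) = 11/52.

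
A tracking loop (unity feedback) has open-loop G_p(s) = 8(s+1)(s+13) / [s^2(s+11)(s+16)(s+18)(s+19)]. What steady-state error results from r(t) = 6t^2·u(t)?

The open loop has two poles at the origin → type 2 system.
K_a = lim_{s→0} s^2·G_p(s) = 8·1·13 / (11·16·18·19) = 13/7524.
r(t) = 6t^2 gives R(s) = 12/s^3.
e_ss = 12/K_a = 12/(13/7524) = 90288/13.

90288/13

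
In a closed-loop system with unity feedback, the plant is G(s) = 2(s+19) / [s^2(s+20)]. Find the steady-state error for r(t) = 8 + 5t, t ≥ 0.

G(s) has two factors of s in the denominator, so the system is type 2. By superposition:
  • 8: tracked with zero error.
  • 5t: tracked with zero error.
Total e_ss = 0.

0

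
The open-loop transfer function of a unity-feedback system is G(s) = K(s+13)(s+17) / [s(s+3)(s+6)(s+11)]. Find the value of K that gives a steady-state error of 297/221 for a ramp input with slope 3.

2

One free integrator in G(s): this is a type 1 system.
K_v = lim_{s→0} s·G(s) = K·13·17 / (3·6·11) = (221/198)·K.
e_ss = 3/K_v = 297/221 ⇒ K_v = 221/99 ⇒ K = (221/99)/(221/198) = 2.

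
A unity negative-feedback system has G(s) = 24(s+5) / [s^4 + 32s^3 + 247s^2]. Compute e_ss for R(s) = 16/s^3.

The denominator has no term below 247s^2 — 2 poles at s=0, type 2.
K_a = lim_{s→0} s^2·G(s) = 24·5 / 247 = 120/247.
r(t) = 8t^2 gives R(s) = 16/s^3.
e_ss = 16/K_a = 16/(120/247) = 494/15.

494/15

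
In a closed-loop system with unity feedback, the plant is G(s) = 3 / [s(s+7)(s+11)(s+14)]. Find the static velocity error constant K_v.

3/1078

System type = 1 (one pole at s=0).
K_v = lim_{s→0} s·G(s) = 3 / (7·11·14) = 3/1078.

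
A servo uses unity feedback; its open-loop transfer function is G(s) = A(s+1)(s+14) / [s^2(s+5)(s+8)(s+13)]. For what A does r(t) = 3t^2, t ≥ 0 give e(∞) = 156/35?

The open loop has two poles at the origin → type 2 system.
K_a = lim_{s→0} s^2·G(s) = A·1·14 / (5·8·13) = (7/260)·A.
e_ss = 6/K_a = 156/35 ⇒ K_a = 35/26 ⇒ A = (35/26)/(7/260) = 50.

50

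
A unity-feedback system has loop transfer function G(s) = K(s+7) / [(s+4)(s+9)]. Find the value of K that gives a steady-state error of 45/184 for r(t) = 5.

100

G(s) has no factors of s in the denominator, so the system is type 0.
K_p = lim_{s→0} G(s) = K·7 / (4·9) = (7/36)·K.
e_ss = 5/(1 + K_p) = 45/184 ⇒ 1 + (7/36)·K = 184/9 ⇒ K = 100.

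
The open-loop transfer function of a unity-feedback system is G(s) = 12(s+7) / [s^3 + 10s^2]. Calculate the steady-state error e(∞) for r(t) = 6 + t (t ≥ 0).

0

The denominator has no term below 10s^2 — 2 poles at s=0, type 2. Treating each term separately:
  • 6: tracked with zero error.
  • t: tracked with zero error.
Total e_ss = 0.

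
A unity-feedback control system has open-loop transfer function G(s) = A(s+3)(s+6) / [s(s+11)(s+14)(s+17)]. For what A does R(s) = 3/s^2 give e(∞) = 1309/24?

8

G(s) has one factor of s in the denominator, so the system is type 1.
K_v = lim_{s→0} s·G(s) = A·3·6 / (11·14·17) = (9/1309)·A.
e_ss = 3/K_v = 1309/24 ⇒ K_v = 72/1309 ⇒ A = (72/1309)/(9/1309) = 8.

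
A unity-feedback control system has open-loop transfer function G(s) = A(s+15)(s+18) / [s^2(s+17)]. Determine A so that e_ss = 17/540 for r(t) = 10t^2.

Two free integrators in G(s): this is a type 2 system.
K_a = lim_{s→0} s^2·G(s) = A·15·18 / (17) = (270/17)·A.
e_ss = 20/K_a = 17/540 ⇒ K_a = 10800/17 ⇒ A = (10800/17)/(270/17) = 40.

40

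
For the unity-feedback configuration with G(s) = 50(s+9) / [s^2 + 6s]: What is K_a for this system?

The denominator has no term below 6s — 1 pole at s=0, type 1.
K_a = lim_{s→0} s^2·G(s) = 0 (the extra factor of s kills the finite limit).

0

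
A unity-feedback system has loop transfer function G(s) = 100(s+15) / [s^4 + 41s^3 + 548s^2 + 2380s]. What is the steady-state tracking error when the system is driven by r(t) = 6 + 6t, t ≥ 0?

9.52

The denominator has no term below 2380s — 1 pole at s=0, type 1. Treating each term separately:
  • 6: tracked with zero error.
  • 6t: e_ss = 6/K_v with K_v=75/119 → 9.52.
Total e_ss = 9.52.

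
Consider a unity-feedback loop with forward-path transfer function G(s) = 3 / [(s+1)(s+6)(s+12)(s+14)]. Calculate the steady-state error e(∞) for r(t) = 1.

No free integrators in G(s): this is a type 0 system.
K_p = lim_{s→0} G(s) = 3 / (1·6·12·14) = 1/336.
e_ss = 1/(1 + K_p) = 1/(337/336) = 336/337.

336/337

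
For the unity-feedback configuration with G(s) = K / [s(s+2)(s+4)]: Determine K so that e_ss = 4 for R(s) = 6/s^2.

12

System type = 1 (one pole at s=0).
K_v = lim_{s→0} s·G(s) = K / (2·4) = 0.125·K.
e_ss = 6/K_v = 4 ⇒ K_v = 1.5 ⇒ K = 1.5/0.125 = 12.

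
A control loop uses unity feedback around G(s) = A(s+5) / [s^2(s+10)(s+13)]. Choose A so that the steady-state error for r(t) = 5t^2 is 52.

Two free integrators in G(s): this is a type 2 system.
K_a = lim_{s→0} s^2·G(s) = A·5 / (10·13) = (1/26)·A.
e_ss = 10/K_a = 52 ⇒ K_a = 5/26 ⇒ A = (5/26)/(1/26) = 5.

5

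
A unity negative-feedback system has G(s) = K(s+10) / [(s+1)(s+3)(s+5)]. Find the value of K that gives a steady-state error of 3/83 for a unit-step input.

40

The open loop has no poles at the origin → type 0 system.
K_p = lim_{s→0} G(s) = K·10 / (1·3·5) = (2/3)·K.
e_ss = 1/(1 + K_p) = 3/83 ⇒ 1 + (2/3)·K = 83/3 ⇒ K = 40.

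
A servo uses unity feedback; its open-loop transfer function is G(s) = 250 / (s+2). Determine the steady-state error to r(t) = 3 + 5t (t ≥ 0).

infinity

System type = 0 (no poles at s=0). Treating each term separately:
  • 3: e_ss = 3/(1+K_p) with K_p=125 → 1/42.
  • 5t: a type-0 system cannot track it, e_ss → ∞.
The unbounded component dominates.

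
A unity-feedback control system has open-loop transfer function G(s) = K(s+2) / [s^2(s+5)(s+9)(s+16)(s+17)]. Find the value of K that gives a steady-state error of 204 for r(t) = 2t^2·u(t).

120

G(s) has two factors of s in the denominator, so the system is type 2.
K_a = lim_{s→0} s^2·G(s) = K·2 / (5·9·16·17) = (1/6120)·K.
e_ss = 4/K_a = 204 ⇒ K_a = 1/51 ⇒ K = (1/51)/(1/6120) = 120.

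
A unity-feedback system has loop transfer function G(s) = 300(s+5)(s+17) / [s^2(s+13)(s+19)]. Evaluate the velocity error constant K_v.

K_v = lim_{s→0} s·G(s); with 2 poles at the origin the limit diverges, so K_v = ∞.

infinity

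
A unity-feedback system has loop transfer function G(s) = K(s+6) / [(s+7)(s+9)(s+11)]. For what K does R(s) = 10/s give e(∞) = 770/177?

150

G(s) has no factors of s in the denominator, so the system is type 0.
K_p = lim_{s→0} G(s) = K·6 / (7·9·11) = (2/231)·K.
e_ss = 10/(1 + K_p) = 770/177 ⇒ 1 + (2/231)·K = 177/77 ⇒ K = 150.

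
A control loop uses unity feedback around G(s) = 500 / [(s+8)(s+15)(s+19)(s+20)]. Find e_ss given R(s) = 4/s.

1824/461

No free integrators in G(s): this is a type 0 system.
K_p = lim_{s→0} G(s) = 500 / (8·15·19·20) = 5/456.
e_ss = 4/(1 + K_p) = 4/(461/456) = 1824/461.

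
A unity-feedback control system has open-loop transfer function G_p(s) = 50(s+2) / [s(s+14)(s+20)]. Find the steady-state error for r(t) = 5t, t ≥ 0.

G_p(s) has one factor of s in the denominator, so the system is type 1.
K_v = lim_{s→0} s·G_p(s) = 50·2 / (14·20) = 5/14.
e_ss = 5/K_v = 5/(5/14) = 14.

14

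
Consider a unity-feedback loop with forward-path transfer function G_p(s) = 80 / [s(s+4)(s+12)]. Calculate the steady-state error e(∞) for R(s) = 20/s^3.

G_p(s) has one factor of s in the denominator, so the system is type 1.
For a type-1 system K_a = 0, so e_ss to a parabolic input is unbounded.

infinity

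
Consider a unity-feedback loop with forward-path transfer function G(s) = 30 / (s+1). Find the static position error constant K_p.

30

No free integrators in G(s): this is a type 0 system.
K_p = lim_{s→0} G(s) = 30 / (1) = 30.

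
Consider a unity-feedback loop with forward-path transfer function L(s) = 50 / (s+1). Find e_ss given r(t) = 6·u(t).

2/17

No free integrators in L(s): this is a type 0 system.
K_p = lim_{s→0} L(s) = 50 / (1) = 50.
e_ss = 6/(1 + K_p) = 6/51 = 2/17.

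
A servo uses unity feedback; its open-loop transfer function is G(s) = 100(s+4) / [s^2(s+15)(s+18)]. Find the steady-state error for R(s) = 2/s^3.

1.35

System type = 2 (two poles at s=0).
K_a = lim_{s→0} s^2·G(s) = 100·4 / (15·18) = 40/27.
r(t) = t^2 gives R(s) = 2/s^3.
e_ss = 2/K_a = 2/(40/27) = 1.35.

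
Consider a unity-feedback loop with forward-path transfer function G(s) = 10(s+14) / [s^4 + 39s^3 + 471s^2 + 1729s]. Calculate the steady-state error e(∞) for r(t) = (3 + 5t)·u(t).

61.75

Lowest-order denominator term is 1729s, so the open loop has 1 pole at the origin → type 1 system. Taking each input component in turn:
  • 3: tracked with zero error.
  • 5t: e_ss = 5/K_v with K_v=20/247 → 61.75.
Total e_ss = 61.75.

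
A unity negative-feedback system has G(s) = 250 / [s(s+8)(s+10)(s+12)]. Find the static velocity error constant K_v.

25/96

One free integrator in G(s): this is a type 1 system.
K_v = lim_{s→0} s·G(s) = 250 / (8·10·12) = 25/96.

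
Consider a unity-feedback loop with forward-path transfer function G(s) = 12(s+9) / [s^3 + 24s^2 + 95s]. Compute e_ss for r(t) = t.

95/108

Lowest-order denominator term is 95s, so the open loop has 1 pole at the origin → type 1 system.
K_v = lim_{s→0} s·G(s) = 12·9 / 95 = 108/95.
e_ss = 1/K_v = 1/(108/95) = 95/108.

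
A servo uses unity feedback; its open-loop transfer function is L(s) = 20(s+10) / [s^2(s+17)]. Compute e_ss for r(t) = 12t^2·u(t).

L(s) has two factors of s in the denominator, so the system is type 2.
K_a = lim_{s→0} s^2·L(s) = 20·10 / (17) = 200/17.
r(t) = 12t^2 gives R(s) = 24/s^3.
e_ss = 24/K_a = 24/(200/17) = 2.04.

2.04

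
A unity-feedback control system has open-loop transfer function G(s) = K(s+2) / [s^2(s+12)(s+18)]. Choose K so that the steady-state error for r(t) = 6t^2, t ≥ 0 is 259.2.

5

Two free integrators in G(s): this is a type 2 system.
K_a = lim_{s→0} s^2·G(s) = K·2 / (12·18) = (1/108)·K.
e_ss = 12/K_a = 259.2 ⇒ K_a = 5/108 ⇒ K = (5/108)/(1/108) = 5.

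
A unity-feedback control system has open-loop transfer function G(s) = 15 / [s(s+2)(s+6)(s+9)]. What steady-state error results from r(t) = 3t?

One free integrator in G(s): this is a type 1 system.
K_v = lim_{s→0} s·G(s) = 15 / (2·6·9) = 5/36.
e_ss = 3/K_v = 3/(5/36) = 21.6.

21.6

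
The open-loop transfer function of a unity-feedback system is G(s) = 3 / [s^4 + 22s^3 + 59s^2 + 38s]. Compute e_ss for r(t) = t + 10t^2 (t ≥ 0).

The denominator has no term below 38s — 1 pole at s=0, type 1. Taking each input component in turn:
  • t: e_ss = 1/K_v with K_v=3/38 → 38/3.
  • 10t^2: a type-1 system cannot track it, e_ss → ∞.
The unbounded component dominates.

infinity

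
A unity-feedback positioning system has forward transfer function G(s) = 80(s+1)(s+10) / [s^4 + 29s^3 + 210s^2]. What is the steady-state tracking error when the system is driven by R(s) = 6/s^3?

The denominator has no term below 210s^2 — 2 poles at s=0, type 2.
K_a = lim_{s→0} s^2·G(s) = 80·1·10 / 210 = 80/21.
r(t) = 3t^2 gives R(s) = 6/s^3.
e_ss = 6/K_a = 6/(80/21) = 1.575.

1.575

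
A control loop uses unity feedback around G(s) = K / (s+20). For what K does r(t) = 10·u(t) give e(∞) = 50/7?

8

No free integrators in G(s): this is a type 0 system.
K_p = lim_{s→0} G(s) = K / (20) = 0.05·K.
e_ss = 10/(1 + K_p) = 50/7 ⇒ 1 + 0.05·K = 1.4 ⇒ K = 8.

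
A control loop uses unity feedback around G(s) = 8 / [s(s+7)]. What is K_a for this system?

One free integrator in G(s): this is a type 1 system.
K_a = lim_{s→0} s^2·G(s) = 0 (the extra factor of s kills the finite limit).

0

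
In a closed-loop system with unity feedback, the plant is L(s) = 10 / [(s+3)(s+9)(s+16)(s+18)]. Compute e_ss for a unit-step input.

3888/3893

L(s) has no factors of s in the denominator, so the system is type 0.
K_p = lim_{s→0} L(s) = 10 / (3·9·16·18) = 5/3888.
e_ss = 1/(1 + K_p) = 1/(3893/3888) = 3888/3893.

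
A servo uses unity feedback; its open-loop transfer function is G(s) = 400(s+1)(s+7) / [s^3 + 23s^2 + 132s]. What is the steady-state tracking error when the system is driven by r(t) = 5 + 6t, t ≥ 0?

Lowest-order denominator term is 132s, so the open loop has 1 pole at the origin → type 1 system. Taking each input component in turn:
  • 5: tracked with zero error.
  • 6t: e_ss = 6/K_v with K_v=700/33 → 99/350.
Total e_ss = 99/350.

99/350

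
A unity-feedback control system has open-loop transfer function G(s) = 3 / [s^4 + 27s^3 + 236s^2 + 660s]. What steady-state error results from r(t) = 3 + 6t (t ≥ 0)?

The denominator has no term below 660s — 1 pole at s=0, type 1. Taking each input component in turn:
  • 3: tracked with zero error.
  • 6t: e_ss = 6/K_v with K_v=1/220 → 1320.
Total e_ss = 1320.

1320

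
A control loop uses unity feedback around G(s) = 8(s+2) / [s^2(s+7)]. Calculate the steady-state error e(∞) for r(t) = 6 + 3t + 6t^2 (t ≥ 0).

5.25

Two free integrators in G(s): this is a type 2 system. Treating each term separately:
  • 6: tracked with zero error.
  • 3t: tracked with zero error.
  • 6t^2: e_ss = 12/K_a with K_a=16/7 → 5.25.
Total e_ss = 5.25.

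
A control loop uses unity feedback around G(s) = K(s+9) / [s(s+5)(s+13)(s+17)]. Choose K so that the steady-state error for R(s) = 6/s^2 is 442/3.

The open loop has one pole at the origin → type 1 system.
K_v = lim_{s→0} s·G(s) = K·9 / (5·13·17) = (9/1105)·K.
e_ss = 6/K_v = 442/3 ⇒ K_v = 9/221 ⇒ K = (9/221)/(9/1105) = 5.

5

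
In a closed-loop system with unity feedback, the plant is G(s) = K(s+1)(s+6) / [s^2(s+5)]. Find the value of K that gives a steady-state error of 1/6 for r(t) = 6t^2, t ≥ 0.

System type = 2 (two poles at s=0).
K_a = lim_{s→0} s^2·G(s) = K·1·6 / (5) = 1.2·K.
e_ss = 12/K_a = 1/6 ⇒ K_a = 72 ⇒ K = 72/1.2 = 60.

60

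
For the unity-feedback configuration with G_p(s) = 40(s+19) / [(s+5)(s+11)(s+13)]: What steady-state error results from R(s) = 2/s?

The open loop has no poles at the origin → type 0 system.
K_p = lim_{s→0} G_p(s) = 40·19 / (5·11·13) = 152/143.
e_ss = 2/(1 + K_p) = 2/(295/143) = 286/295.

286/295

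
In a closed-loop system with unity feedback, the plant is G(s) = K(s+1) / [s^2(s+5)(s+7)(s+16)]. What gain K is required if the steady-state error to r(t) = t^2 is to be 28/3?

The open loop has two poles at the origin → type 2 system.
K_a = lim_{s→0} s^2·G(s) = K·1 / (5·7·16) = (1/560)·K.
e_ss = 2/K_a = 28/3 ⇒ K_a = 3/14 ⇒ K = (3/14)/(1/560) = 120.

120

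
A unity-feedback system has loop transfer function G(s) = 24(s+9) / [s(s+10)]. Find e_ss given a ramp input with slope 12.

5/9

G(s) has one factor of s in the denominator, so the system is type 1.
K_v = lim_{s→0} s·G(s) = 24·9 / (10) = 21.6.
e_ss = 12/K_v = 12/21.6 = 5/9.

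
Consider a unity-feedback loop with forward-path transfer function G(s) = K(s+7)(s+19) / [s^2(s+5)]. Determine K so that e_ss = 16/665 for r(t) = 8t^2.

25

The open loop has two poles at the origin → type 2 system.
K_a = lim_{s→0} s^2·G(s) = K·7·19 / (5) = 26.6·K.
e_ss = 16/K_a = 16/665 ⇒ K_a = 665 ⇒ K = 665/26.6 = 25.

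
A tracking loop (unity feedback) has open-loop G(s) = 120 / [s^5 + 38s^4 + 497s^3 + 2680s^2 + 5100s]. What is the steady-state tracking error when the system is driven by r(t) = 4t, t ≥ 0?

Factoring s from the denominator leaves a polynomial with constant term 5100, so the system is type 1.
K_v = lim_{s→0} s·G(s) = 120 / 5100 = 2/85.
e_ss = 4/K_v = 4/(2/85) = 170.

170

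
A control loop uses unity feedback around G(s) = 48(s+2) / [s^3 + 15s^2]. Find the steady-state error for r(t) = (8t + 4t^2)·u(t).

The denominator has no term below 15s^2 — 2 poles at s=0, type 2. By superposition:
  • 8t: tracked with zero error.
  • 4t^2: e_ss = 8/K_a with K_a=6.4 → 1.25.
Total e_ss = 1.25.

1.25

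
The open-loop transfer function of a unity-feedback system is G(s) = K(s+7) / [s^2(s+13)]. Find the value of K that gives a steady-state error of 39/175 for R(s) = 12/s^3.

Two free integrators in G(s): this is a type 2 system.
K_a = lim_{s→0} s^2·G(s) = K·7 / (13) = (7/13)·K.
e_ss = 12/K_a = 39/175 ⇒ K_a = 700/13 ⇒ K = (700/13)/(7/13) = 100.

100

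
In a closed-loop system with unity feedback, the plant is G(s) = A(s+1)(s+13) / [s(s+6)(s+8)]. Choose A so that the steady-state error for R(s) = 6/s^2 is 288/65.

5

System type = 1 (one pole at s=0).
K_v = lim_{s→0} s·G(s) = A·1·13 / (6·8) = (13/48)·A.
e_ss = 6/K_v = 288/65 ⇒ K_v = 65/48 ⇒ A = (65/48)/(13/48) = 5.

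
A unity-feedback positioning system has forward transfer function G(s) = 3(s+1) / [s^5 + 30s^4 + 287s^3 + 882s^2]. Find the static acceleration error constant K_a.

1/294

The denominator has no term below 882s^2 — 2 poles at s=0, type 2.
K_a = lim_{s→0} s^2·G(s) = 3·1 / 882 = 1/294.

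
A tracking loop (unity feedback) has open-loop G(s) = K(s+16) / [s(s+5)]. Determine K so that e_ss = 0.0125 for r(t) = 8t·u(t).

System type = 1 (one pole at s=0).
K_v = lim_{s→0} s·G(s) = K·16 / (5) = 3.2·K.
e_ss = 8/K_v = 0.0125 ⇒ K_v = 640 ⇒ K = 640/3.2 = 200.

200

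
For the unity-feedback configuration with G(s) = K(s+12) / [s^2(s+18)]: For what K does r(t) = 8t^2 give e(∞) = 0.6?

40

System type = 2 (two poles at s=0).
K_a = lim_{s→0} s^2·G(s) = K·12 / (18) = (2/3)·K.
e_ss = 16/K_a = 0.6 ⇒ K_a = 80/3 ⇒ K = (80/3)/(2/3) = 40.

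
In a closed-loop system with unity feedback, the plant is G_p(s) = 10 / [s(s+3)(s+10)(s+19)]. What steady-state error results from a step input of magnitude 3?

0

G_p(s) has one factor of s in the denominator, so the system is type 1.
A type-1 system has K_p = ∞, so it tracks a step input with zero steady-state error.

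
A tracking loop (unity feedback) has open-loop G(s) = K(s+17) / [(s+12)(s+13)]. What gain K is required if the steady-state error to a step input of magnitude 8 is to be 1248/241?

5

The open loop has no poles at the origin → type 0 system.
K_p = lim_{s→0} G(s) = K·17 / (12·13) = (17/156)·K.
e_ss = 8/(1 + K_p) = 1248/241 ⇒ 1 + (17/156)·K = 241/156 ⇒ K = 5.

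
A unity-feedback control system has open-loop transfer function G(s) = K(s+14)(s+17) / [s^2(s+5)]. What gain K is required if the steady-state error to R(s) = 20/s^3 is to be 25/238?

G(s) has two factors of s in the denominator, so the system is type 2.
K_a = lim_{s→0} s^2·G(s) = K·14·17 / (5) = 47.6·K.
e_ss = 20/K_a = 25/238 ⇒ K_a = 190.4 ⇒ K = 190.4/47.6 = 4.

4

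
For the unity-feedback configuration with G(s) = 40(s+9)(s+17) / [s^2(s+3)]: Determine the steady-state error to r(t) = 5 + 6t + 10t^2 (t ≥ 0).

G(s) has two factors of s in the denominator, so the system is type 2. By superposition:
  • 5: tracked with zero error.
  • 6t: tracked with zero error.
  • 10t^2: e_ss = 20/K_a with K_a=2040 → 1/102.
Total e_ss = 1/102.

1/102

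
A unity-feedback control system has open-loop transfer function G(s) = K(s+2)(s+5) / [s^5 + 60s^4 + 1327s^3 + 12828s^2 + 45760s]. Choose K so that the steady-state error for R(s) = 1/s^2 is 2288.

2

Lowest-order denominator term is 45760s, so the open loop has 1 pole at the origin → type 1 system.
K_v = lim_{s→0} s·G(s) = K·2·5 / 45760 = (1/4576)·K.
e_ss = 1/K_v = 2288 ⇒ K_v = 1/2288 ⇒ K = (1/2288)/(1/4576) = 2.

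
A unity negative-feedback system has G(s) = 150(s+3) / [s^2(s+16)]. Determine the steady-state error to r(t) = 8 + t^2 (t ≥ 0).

System type = 2 (two poles at s=0). Taking each input component in turn:
  • 8: tracked with zero error.
  • t^2: e_ss = 2/K_a with K_a=28.125 → 16/225.
Total e_ss = 16/225.

16/225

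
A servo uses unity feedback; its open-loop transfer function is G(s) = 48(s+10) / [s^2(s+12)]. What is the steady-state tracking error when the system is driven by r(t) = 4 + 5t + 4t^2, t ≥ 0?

System type = 2 (two poles at s=0). Taking each input component in turn:
  • 4: tracked with zero error.
  • 5t: tracked with zero error.
  • 4t^2: e_ss = 8/K_a with K_a=40 → 0.2.
Total e_ss = 0.2.

0.2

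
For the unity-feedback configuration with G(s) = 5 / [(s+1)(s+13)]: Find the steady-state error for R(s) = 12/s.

26/3

System type = 0 (no poles at s=0).
K_p = lim_{s→0} G(s) = 5 / (1·13) = 5/13.
e_ss = 12/(1 + K_p) = 12/(18/13) = 26/3.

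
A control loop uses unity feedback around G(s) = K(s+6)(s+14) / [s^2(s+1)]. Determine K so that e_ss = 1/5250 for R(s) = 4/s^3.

250

The open loop has two poles at the origin → type 2 system.
K_a = lim_{s→0} s^2·G(s) = K·6·14 / (1) = 84·K.
e_ss = 4/K_a = 1/5250 ⇒ K_a = 21000 ⇒ K = 21000/84 = 250.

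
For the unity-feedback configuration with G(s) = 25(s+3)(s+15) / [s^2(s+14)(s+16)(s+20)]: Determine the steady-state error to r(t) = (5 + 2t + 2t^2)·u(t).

Two free integrators in G(s): this is a type 2 system. Treating each term separately:
  • 5: tracked with zero error.
  • 2t: tracked with zero error.
  • 2t^2: e_ss = 4/K_a with K_a=225/896 → 3584/225.
Total e_ss = 3584/225.

3584/225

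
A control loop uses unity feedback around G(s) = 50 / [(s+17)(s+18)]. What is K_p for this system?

25/153

System type = 0 (no poles at s=0).
K_p = lim_{s→0} G(s) = 50 / (17·18) = 25/153.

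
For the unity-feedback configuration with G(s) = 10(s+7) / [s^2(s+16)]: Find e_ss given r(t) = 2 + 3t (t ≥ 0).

G(s) has two factors of s in the denominator, so the system is type 2. By superposition:
  • 2: tracked with zero error.
  • 3t: tracked with zero error.
Total e_ss = 0.

0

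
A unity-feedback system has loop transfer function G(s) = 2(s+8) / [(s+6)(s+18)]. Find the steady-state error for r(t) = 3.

81/31

G(s) has no factors of s in the denominator, so the system is type 0.
K_p = lim_{s→0} G(s) = 2·8 / (6·18) = 4/27.
e_ss = 3/(1 + K_p) = 3/(31/27) = 81/31.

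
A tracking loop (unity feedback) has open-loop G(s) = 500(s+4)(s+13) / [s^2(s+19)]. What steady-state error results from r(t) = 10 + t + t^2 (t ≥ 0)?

Two free integrators in G(s): this is a type 2 system. Taking each input component in turn:
  • 10: tracked with zero error.
  • t: tracked with zero error.
  • t^2: e_ss = 2/K_a with K_a=26000/19 → 19/13000.
Total e_ss = 19/13000.

19/13000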